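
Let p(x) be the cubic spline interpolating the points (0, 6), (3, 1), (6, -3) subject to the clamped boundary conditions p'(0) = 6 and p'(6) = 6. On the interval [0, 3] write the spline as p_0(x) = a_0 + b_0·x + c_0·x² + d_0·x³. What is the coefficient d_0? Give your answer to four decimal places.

Let M_i = p''(x_i). Step sizes h_i = 3, 3; slopes of the chords Δ_i = (y_(i+1) - y_i)/h_i = -5/3, -4/3.
  3·M_0 + 12·M_1 + 3·M_2 = 6(Δ_1 - Δ_0) = 2
Clamped end conditions give two more equations: 2h_0·M_0 + h_0·M_1 = 6(Δ_0 - p'(0)) = -46 and h_1·M_1 + 2h_1·M_2 = 6(p'(6) - Δ_1) = 44.
Solving: M_0 = -47/6, M_1 = 1/3, M_2 = 43/6.
On [0, 3], with p_0(x) = a_0 + b_0·x + c_0·x² + d_0·x³: c_0 = M_0/2 = -47/12, d_0 = (M_1 - M_0)/(6h_0) = 49/108, b_0 = Δ_0 - h_0(2M_0 + M_1)/6 = 6.

0.4537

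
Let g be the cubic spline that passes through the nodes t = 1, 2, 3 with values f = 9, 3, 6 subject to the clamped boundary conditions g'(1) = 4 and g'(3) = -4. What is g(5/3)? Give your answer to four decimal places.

5.1852

With M_i denoting the second derivative at x_i, h_i = 1, 1, and Δ_i = (y_(i+1) − y_i)/h_i = -6, 3:
  1·M_0 + 4·M_1 + 1·M_2 = 6(Δ_1 - Δ_0) = 54
Clamped end conditions give two more equations: 2h_0·M_0 + h_0·M_1 = 6(Δ_0 - g'(1)) = -60 and h_1·M_1 + 2h_1·M_2 = 6(g'(3) - Δ_1) = -42.
Solving: M_0 = -95/2, M_1 = 35, M_2 = -77/2.
On [1, 2], g(t) = 9 + 4·(t - 1) - 95/4·(t - 1)² + 55/4·(t - 1)³.
With (t - 1) = 2/3: g(5/3) = 140/27.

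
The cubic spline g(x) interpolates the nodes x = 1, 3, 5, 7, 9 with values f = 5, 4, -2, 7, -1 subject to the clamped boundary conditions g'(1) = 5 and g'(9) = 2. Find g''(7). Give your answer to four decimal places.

-12.5357

Put m_i = g'' at the i-th knot. Here h = (2, 2, 2, 2) and Δ = (-1/2, -3, 9/2, -4), so the interior equations h_(i-1)·m_(i-1) + 2(h_(i-1)+h_i)·m_i + h_i·m_(i+1) = 6(Δ_i − Δ_(i-1)) read
  2·m_0 + 8·m_1 + 2·m_2 = 6(Δ_1 - Δ_0) = -15
  2·m_1 + 8·m_2 + 2·m_3 = 6(Δ_2 - Δ_1) = 45
  2·m_2 + 8·m_3 + 2·m_4 = 6(Δ_3 - Δ_2) = -51
Clamped end conditions give two more equations: 2h_0·m_0 + h_0·m_1 = 6(Δ_0 - g'(1)) = -33 and h_3·m_3 + 2h_3·m_4 = 6(g'(9) - Δ_3) = 36.
Forward elimination and back-substitution give m_0 = -393/56, m_1 = -69/28, m_2 = 75/8, m_3 = -351/28, m_4 = 855/56.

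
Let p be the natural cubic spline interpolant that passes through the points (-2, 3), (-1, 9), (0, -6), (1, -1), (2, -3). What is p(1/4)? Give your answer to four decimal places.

-6.4191

Write M_i for p''(x_i). With h_i = 1, 1, 1, 1 and divided differences Δ_i = 6, -15, 5, -2, the continuity of p' gives the tridiagonal system
  1·M_0 + 4·M_1 + 1·M_2 = 6(Δ_1 - Δ_0) = -126
  1·M_1 + 4·M_2 + 1·M_3 = 6(Δ_2 - Δ_1) = 120
  1·M_2 + 4·M_3 + 1·M_4 = 6(Δ_3 - Δ_2) = -42
Natural end conditions: M_0 = M_4 = 0.
Forward elimination and back-substitution give M_0 = 0, M_1 = -603/14, M_2 = 324/7, M_3 = -309/14, M_4 = 0.
On [0, 1], p(t) = -6 - 27/4·t + 162/7·t² - 319/28·t³.
With t = 1/4: p(1/4) = -11503/1792.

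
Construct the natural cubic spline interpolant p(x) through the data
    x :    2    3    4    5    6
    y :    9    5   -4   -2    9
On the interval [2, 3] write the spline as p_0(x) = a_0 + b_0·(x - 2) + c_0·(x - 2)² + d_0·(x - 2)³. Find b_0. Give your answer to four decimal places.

-2.0357

Let σ_i = p''(x_i). Step sizes h_i = 1, 1, 1, 1; slopes of the chords Δ_i = (y_(i+1) - y_i)/h_i = -4, -9, 2, 11.
  1·σ_0 + 4·σ_1 + 1·σ_2 = 6(Δ_1 - Δ_0) = -30
  1·σ_1 + 4·σ_2 + 1·σ_3 = 6(Δ_2 - Δ_1) = 66
  1·σ_2 + 4·σ_3 + 1·σ_4 = 6(Δ_3 - Δ_2) = 54
Natural end conditions: σ_0 = σ_4 = 0.
Forward elimination and back-substitution give σ_0 = 0, σ_1 = -165/14, σ_2 = 120/7, σ_3 = 129/14, σ_4 = 0.
On [2, 3], with p_0(x) = a_0 + b_0·(x - 2) + c_0·(x - 2)² + d_0·(x - 2)³: c_0 = σ_0/2 = 0, d_0 = (σ_1 - σ_0)/(6h_0) = -55/28, b_0 = Δ_0 - h_0(2σ_0 + σ_1)/6 = -57/28.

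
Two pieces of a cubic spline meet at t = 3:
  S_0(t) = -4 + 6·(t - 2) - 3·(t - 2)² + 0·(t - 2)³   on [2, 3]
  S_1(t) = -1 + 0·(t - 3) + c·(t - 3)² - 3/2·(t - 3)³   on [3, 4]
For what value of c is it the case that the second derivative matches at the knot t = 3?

S_0''(t) = -6 + 0·(t - 2), so S_0''(3) = -6. On the right, S_1''(3) = 2c, so c = -3.

-3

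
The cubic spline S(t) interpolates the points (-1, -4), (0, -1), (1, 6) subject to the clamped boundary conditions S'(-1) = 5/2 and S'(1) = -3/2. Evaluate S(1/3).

With M_i denoting the second derivative at x_i, h_i = 1, 1, and Δ_i = (y_(i+1) − y_i)/h_i = 3, 7:
  1·M_0 + 4·M_1 + 1·M_2 = 6(Δ_1 - Δ_0) = 24
Clamped end conditions give two more equations: 2h_0·M_0 + h_0·M_1 = 6(Δ_0 - S'(-1)) = 3 and h_1·M_1 + 2h_1·M_2 = 6(S'(1) - Δ_1) = -51.
Hence M_0 = -13/2, M_1 = 16, M_2 = -67/2.
On [0, 1], S(t) = -1 + 29/4·t + 8·t² - 33/4·t³.
With t = 1/3: S(1/3) = 2.

2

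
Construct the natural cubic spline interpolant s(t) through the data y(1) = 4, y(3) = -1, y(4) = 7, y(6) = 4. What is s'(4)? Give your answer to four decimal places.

6.2143

Put m_i = s'' at the i-th knot. Here h = (2, 1, 2) and Δ = (-5/2, 8, -3/2), so the interior equations h_(i-1)·m_(i-1) + 2(h_(i-1)+h_i)·m_i + h_i·m_(i+1) = 6(Δ_i − Δ_(i-1)) read
  2·m_0 + 6·m_1 + 1·m_2 = 6(Δ_1 - Δ_0) = 63
  1·m_1 + 6·m_2 + 2·m_3 = 6(Δ_2 - Δ_1) = -57
Natural end conditions: m_0 = m_3 = 0.
Solving: m_0 = 0, m_1 = 87/7, m_2 = -81/7, m_3 = 0.
On [4, 6], s'(t) = b_2 + 2c_2·(t - 4) + 3d_2·(t - 4)² with b_2 = Δ_2 - h_2(2m_2 + m_3)/6 = 87/14, c_2 = m_2/2 = -81/14, d_2 = (m_3 - m_2)/(6h_2) = 27/28. So s'(4) = 87/14.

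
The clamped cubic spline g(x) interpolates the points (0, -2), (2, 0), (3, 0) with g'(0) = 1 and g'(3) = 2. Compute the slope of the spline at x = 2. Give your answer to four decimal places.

Let M_i = g''(x_i). Step sizes h_i = 2, 1; slopes of the chords Δ_i = (y_(i+1) - y_i)/h_i = 1, 0.
  2·M_0 + 6·M_1 + 1·M_2 = 6(Δ_1 - Δ_0) = -6
Clamped end conditions give two more equations: 2h_0·M_0 + h_0·M_1 = 6(Δ_0 - g'(0)) = 0 and h_1·M_1 + 2h_1·M_2 = 6(g'(3) - Δ_1) = 12.
Hence M_0 = 4/3, M_1 = -8/3, M_2 = 22/3.
On [2, 3], g'(x) = b_1 + 2c_1·(x - 2) + 3d_1·(x - 2)² with b_1 = Δ_1 - h_1(2M_1 + M_2)/6 = -1/3, c_1 = M_1/2 = -4/3, d_1 = (M_2 - M_1)/(6h_1) = 5/3. So g'(2) = -1/3.

-0.3333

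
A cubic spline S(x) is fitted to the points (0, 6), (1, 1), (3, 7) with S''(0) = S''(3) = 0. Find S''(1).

Write m_i for S''(x_i). With h_i = 1, 2 and divided differences Δ_i = -5, 3, the continuity of S' gives the tridiagonal system
  1·m_0 + 6·m_1 + 2·m_2 = 6(Δ_1 - Δ_0) = 48
Natural end conditions: m_0 = m_2 = 0.
Forward elimination and back-substitution give m_0 = 0, m_1 = 8, m_2 = 0.

8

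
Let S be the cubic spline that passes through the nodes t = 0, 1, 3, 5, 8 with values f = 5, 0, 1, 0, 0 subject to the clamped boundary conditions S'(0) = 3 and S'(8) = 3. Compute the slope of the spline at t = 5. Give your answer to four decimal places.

-1.6274

Put M_i = S'' at the i-th knot. Here h = (1, 2, 2, 3) and Δ = (-5, 1/2, -1/2, 0), so the interior equations h_(i-1)·M_(i-1) + 2(h_(i-1)+h_i)·M_i + h_i·M_(i+1) = 6(Δ_i − Δ_(i-1)) read
  1·M_0 + 6·M_1 + 2·M_2 = 6(Δ_1 - Δ_0) = 33
  2·M_1 + 8·M_2 + 2·M_3 = 6(Δ_2 - Δ_1) = -6
  2·M_2 + 10·M_3 + 3·M_4 = 6(Δ_3 - Δ_2) = 3
Clamped end conditions give two more equations: 2h_0·M_0 + h_0·M_1 = 6(Δ_0 - S'(0)) = -48 and h_3·M_3 + 2h_3·M_4 = 6(S'(8) - Δ_3) = 18.
Forward elimination and back-substitution give M_0 = -3165/106, M_1 = 621/53, M_2 = -789/212, M_3 = 9/53, M_4 = 309/106.
On [5, 8], S'(t) = b_3 + 2c_3·(t - 5) + 3d_3·(t - 5)² with b_3 = Δ_3 - h_3(2M_3 + M_4)/6 = -345/212, c_3 = M_3/2 = 9/106, d_3 = (M_4 - M_3)/(6h_3) = 97/636. So S'(5) = -345/212.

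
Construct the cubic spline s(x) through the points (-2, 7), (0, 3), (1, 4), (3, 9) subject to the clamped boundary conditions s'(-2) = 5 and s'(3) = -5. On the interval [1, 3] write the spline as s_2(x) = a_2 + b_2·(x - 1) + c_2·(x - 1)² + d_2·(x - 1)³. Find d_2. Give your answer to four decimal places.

Write m_i for s''(x_i). With h_i = 2, 1, 2 and divided differences Δ_i = -2, 1, 5/2, the continuity of s' gives the tridiagonal system
  2·m_0 + 6·m_1 + 1·m_2 = 6(Δ_1 - Δ_0) = 18
  1·m_1 + 6·m_2 + 2·m_3 = 6(Δ_2 - Δ_1) = 9
Clamped end conditions give two more equations: 2h_0·m_0 + h_0·m_1 = 6(Δ_0 - s'(-2)) = -42 and h_2·m_2 + 2h_2·m_3 = 6(s'(3) - Δ_2) = -45.
Solving: m_0 = -445/32, m_1 = 109/16, m_2 = 79/16, m_3 = -439/32.
On [1, 3], with s_2(x) = a_2 + b_2·(x - 1) + c_2·(x - 1)² + d_2·(x - 1)³: c_2 = m_2/2 = 79/32, d_2 = (m_3 - m_2)/(6h_2) = -199/128, b_2 = Δ_2 - h_2(2m_2 + m_3)/6 = 121/32.

-1.5547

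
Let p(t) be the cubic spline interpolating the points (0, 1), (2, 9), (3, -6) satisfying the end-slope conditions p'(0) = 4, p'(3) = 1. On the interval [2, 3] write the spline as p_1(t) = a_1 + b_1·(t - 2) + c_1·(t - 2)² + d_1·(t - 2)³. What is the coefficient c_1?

Write M_i for p''(x_i). With h_i = 2, 1 and divided differences Δ_i = 4, -15, the continuity of p' gives the tridiagonal system
  2·M_0 + 6·M_1 + 1·M_2 = 6(Δ_1 - Δ_0) = -114
Clamped end conditions give two more equations: 2h_0·M_0 + h_0·M_1 = 6(Δ_0 - p'(0)) = 0 and h_1·M_1 + 2h_1·M_2 = 6(p'(3) - Δ_1) = 96.
Solving: M_0 = 18, M_1 = -36, M_2 = 66.
On [2, 3], with p_1(t) = a_1 + b_1·(t - 2) + c_1·(t - 2)² + d_1·(t - 2)³: c_1 = M_1/2 = -18, d_1 = (M_2 - M_1)/(6h_1) = 17, b_1 = Δ_1 - h_1(2M_1 + M_2)/6 = -14.

-18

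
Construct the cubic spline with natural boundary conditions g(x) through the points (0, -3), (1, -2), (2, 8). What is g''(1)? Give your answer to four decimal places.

Put m_i = g'' at the i-th knot. Here h = (1, 1) and Δ = (1, 10), so the interior equations h_(i-1)·m_(i-1) + 2(h_(i-1)+h_i)·m_i + h_i·m_(i+1) = 6(Δ_i − Δ_(i-1)) read
  1·m_0 + 4·m_1 + 1·m_2 = 6(Δ_1 - Δ_0) = 54
Natural end conditions: m_0 = m_2 = 0.
Hence m_0 = 0, m_1 = 27/2, m_2 = 0.

13.5000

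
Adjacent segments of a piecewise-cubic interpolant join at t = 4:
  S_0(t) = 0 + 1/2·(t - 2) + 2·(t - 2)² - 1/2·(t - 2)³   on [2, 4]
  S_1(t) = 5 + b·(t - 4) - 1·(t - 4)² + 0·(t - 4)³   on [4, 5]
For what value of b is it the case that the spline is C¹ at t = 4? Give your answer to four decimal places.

2.5000

S_0'(t) = 1/2 + 4·(t - 2) - 3/2·(t - 2)², so S_0'(4) = 5/2. On the right, S_1'(4) = b, so b = 5/2.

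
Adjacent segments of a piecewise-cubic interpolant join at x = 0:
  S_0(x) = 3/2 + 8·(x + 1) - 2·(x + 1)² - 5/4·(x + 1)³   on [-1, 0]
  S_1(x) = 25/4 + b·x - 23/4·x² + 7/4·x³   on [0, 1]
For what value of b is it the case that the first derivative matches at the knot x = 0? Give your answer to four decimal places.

0.2500

S_0'(x) = 8 - 4·(x + 1) - 15/4·(x + 1)², so S_0'(0) = 1/4. On the right, S_1'(0) = b, so b = 1/4.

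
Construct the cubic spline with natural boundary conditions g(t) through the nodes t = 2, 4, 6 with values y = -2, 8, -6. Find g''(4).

Put M_i = g'' at the i-th knot. Here h = (2, 2) and Δ = (5, -7), so the interior equations h_(i-1)·M_(i-1) + 2(h_(i-1)+h_i)·M_i + h_i·M_(i+1) = 6(Δ_i − Δ_(i-1)) read
  2·M_0 + 8·M_1 + 2·M_2 = 6(Δ_1 - Δ_0) = -72
Natural end conditions: M_0 = M_2 = 0.
Forward elimination and back-substitution give M_0 = 0, M_1 = -9, M_2 = 0.

-9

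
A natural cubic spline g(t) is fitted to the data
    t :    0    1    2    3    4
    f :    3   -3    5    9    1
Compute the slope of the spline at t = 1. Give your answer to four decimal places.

Let m_i = g''(x_i). Step sizes h_i = 1, 1, 1, 1; slopes of the chords Δ_i = (y_(i+1) - y_i)/h_i = -6, 8, 4, -8.
  1·m_0 + 4·m_1 + 1·m_2 = 6(Δ_1 - Δ_0) = 84
  1·m_1 + 4·m_2 + 1·m_3 = 6(Δ_2 - Δ_1) = -24
  1·m_2 + 4·m_3 + 1·m_4 = 6(Δ_3 - Δ_2) = -72
Natural end conditions: m_0 = m_4 = 0.
Hence m_0 = 0, m_1 = 321/14, m_2 = -54/7, m_3 = -225/14, m_4 = 0.
On [1, 2], g'(t) = b_1 + 2c_1·(t - 1) + 3d_1·(t - 1)² with b_1 = Δ_1 - h_1(2m_1 + m_2)/6 = 23/14, c_1 = m_1/2 = 321/28, d_1 = (m_2 - m_1)/(6h_1) = -143/28. So g'(1) = 23/14.

1.6429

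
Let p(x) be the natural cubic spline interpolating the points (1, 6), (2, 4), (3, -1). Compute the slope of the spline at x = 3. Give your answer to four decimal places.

-5.7500

Write σ_i for p''(x_i). With h_i = 1, 1 and divided differences Δ_i = -2, -5, the continuity of p' gives the tridiagonal system
  1·σ_0 + 4·σ_1 + 1·σ_2 = 6(Δ_1 - Δ_0) = -18
Natural end conditions: σ_0 = σ_2 = 0.
Forward elimination and back-substitution give σ_0 = 0, σ_1 = -9/2, σ_2 = 0.
On [2, 3], p'(x) = b_1 + 2c_1·(x - 2) + 3d_1·(x - 2)² with b_1 = Δ_1 - h_1(2σ_1 + σ_2)/6 = -7/2, c_1 = σ_1/2 = -9/4, d_1 = (σ_2 - σ_1)/(6h_1) = 3/4. So p'(3) = -23/4.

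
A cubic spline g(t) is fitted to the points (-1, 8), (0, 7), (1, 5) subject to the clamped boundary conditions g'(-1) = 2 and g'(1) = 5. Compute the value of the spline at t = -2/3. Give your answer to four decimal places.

With M_i denoting the second derivative at x_i, h_i = 1, 1, and Δ_i = (y_(i+1) − y_i)/h_i = -1, -2:
  1·M_0 + 4·M_1 + 1·M_2 = 6(Δ_1 - Δ_0) = -6
Clamped end conditions give two more equations: 2h_0·M_0 + h_0·M_1 = 6(Δ_0 - g'(-1)) = -18 and h_1·M_1 + 2h_1·M_2 = 6(g'(1) - Δ_1) = 42.
Solving: M_0 = -6, M_1 = -6, M_2 = 24.
On [-1, 0], g(t) = 8 + 2·(t + 1) - 3·(t + 1)² + 0·(t + 1)³.
With (t + 1) = 1/3: g(-2/3) = 25/3.

8.3333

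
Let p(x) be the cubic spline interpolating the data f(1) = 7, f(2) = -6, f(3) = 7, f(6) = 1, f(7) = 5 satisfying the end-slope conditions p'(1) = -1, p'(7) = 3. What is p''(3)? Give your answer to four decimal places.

Let σ_i = p''(x_i). Step sizes h_i = 1, 1, 3, 1; slopes of the chords Δ_i = (y_(i+1) - y_i)/h_i = -13, 13, -2, 4.
  1·σ_0 + 4·σ_1 + 1·σ_2 = 6(Δ_1 - Δ_0) = 156
  1·σ_1 + 8·σ_2 + 3·σ_3 = 6(Δ_2 - Δ_1) = -90
  3·σ_2 + 8·σ_3 + 1·σ_4 = 6(Δ_3 - Δ_2) = 36
Clamped end conditions give two more equations: 2h_0·σ_0 + h_0·σ_1 = 6(Δ_0 - p'(1)) = -72 and h_3·σ_3 + 2h_3·σ_4 = 6(p'(7) - Δ_3) = -6.
Hence σ_0 = -1272/19, σ_1 = 1176/19, σ_2 = -468/19, σ_3 = 286/19, σ_4 = -200/19.

-24.6316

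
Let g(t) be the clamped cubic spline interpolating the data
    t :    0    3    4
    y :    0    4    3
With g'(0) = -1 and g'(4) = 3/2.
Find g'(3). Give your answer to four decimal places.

-1.0625

Put m_i = g'' at the i-th knot. Here h = (3, 1) and Δ = (4/3, -1), so the interior equations h_(i-1)·m_(i-1) + 2(h_(i-1)+h_i)·m_i + h_i·m_(i+1) = 6(Δ_i − Δ_(i-1)) read
  3·m_0 + 8·m_1 + 1·m_2 = 6(Δ_1 - Δ_0) = -14
Clamped end conditions give two more equations: 2h_0·m_0 + h_0·m_1 = 6(Δ_0 - g'(0)) = 14 and h_1·m_1 + 2h_1·m_2 = 6(g'(4) - Δ_1) = 15.
Hence m_0 = 113/24, m_1 = -19/4, m_2 = 79/8.
On [3, 4], g'(t) = b_1 + 2c_1·(t - 3) + 3d_1·(t - 3)² with b_1 = Δ_1 - h_1(2m_1 + m_2)/6 = -17/16, c_1 = m_1/2 = -19/8, d_1 = (m_2 - m_1)/(6h_1) = 39/16. So g'(3) = -17/16.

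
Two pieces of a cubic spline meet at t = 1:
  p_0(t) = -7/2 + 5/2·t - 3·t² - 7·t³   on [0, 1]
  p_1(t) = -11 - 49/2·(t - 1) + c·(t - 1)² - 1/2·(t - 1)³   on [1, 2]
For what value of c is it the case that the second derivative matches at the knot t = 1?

p_0''(t) = -6 - 42·t, so p_0''(1) = -48. On the right, p_1''(1) = 2c, so c = -24.

-24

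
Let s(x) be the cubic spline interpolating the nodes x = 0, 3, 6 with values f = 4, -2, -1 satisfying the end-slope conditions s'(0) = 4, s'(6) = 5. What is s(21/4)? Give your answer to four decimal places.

With M_i denoting the second derivative at x_i, h_i = 3, 3, and Δ_i = (y_(i+1) − y_i)/h_i = -2, 1/3:
  3·M_0 + 12·M_1 + 3·M_2 = 6(Δ_1 - Δ_0) = 14
Clamped end conditions give two more equations: 2h_0·M_0 + h_0·M_1 = 6(Δ_0 - s'(0)) = -36 and h_1·M_1 + 2h_1·M_2 = 6(s'(6) - Δ_1) = 28.
Forward elimination and back-substitution give M_0 = -7, M_1 = 2, M_2 = 11/3.
On [3, 6], s(x) = -2 - 7/2·(x - 3) + 1·(x - 3)² + 5/54·(x - 3)³.
With (x - 3) = 9/4: s(21/4) = -481/128.

-3.7578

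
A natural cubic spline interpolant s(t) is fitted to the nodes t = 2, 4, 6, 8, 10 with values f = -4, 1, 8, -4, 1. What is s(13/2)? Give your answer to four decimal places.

Let M_i = s''(x_i). Step sizes h_i = 2, 2, 2, 2; slopes of the chords Δ_i = (y_(i+1) - y_i)/h_i = 5/2, 7/2, -6, 5/2.
  2·M_0 + 8·M_1 + 2·M_2 = 6(Δ_1 - Δ_0) = 6
  2·M_1 + 8·M_2 + 2·M_3 = 6(Δ_2 - Δ_1) = -57
  2·M_2 + 8·M_3 + 2·M_4 = 6(Δ_3 - Δ_2) = 51
Natural end conditions: M_0 = M_4 = 0.
Forward elimination and back-substitution give M_0 = 0, M_1 = 369/112, M_2 = -285/28, M_3 = 999/112, M_4 = 0.
On [6, 8], s(t) = 8 - 35/16·(t - 6) - 285/56·(t - 6)² + 713/448·(t - 6)³.
With (t - 6) = 1/2: s(13/2) = 20905/3584.

5.8329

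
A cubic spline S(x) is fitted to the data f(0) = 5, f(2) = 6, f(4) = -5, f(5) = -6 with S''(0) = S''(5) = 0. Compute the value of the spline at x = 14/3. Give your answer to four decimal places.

-5.9899

Write M_i for S''(x_i). With h_i = 2, 2, 1 and divided differences Δ_i = 1/2, -11/2, -1, the continuity of S' gives the tridiagonal system
  2·M_0 + 8·M_1 + 2·M_2 = 6(Δ_1 - Δ_0) = -36
  2·M_1 + 6·M_2 + 1·M_3 = 6(Δ_2 - Δ_1) = 27
Natural end conditions: M_0 = M_3 = 0.
Solving: M_0 = 0, M_1 = -135/22, M_2 = 72/11, M_3 = 0.
On [4, 5], S(x) = -5 - 35/11·(x - 4) + 36/11·(x - 4)² - 12/11·(x - 4)³.
With (x - 4) = 2/3: S(14/3) = -593/99.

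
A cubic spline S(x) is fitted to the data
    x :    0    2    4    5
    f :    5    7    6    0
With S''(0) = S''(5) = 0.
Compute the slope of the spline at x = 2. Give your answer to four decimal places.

1.1818

With m_i denoting the second derivative at x_i, h_i = 2, 2, 1, and Δ_i = (y_(i+1) − y_i)/h_i = 1, -1/2, -6:
  2·m_0 + 8·m_1 + 2·m_2 = 6(Δ_1 - Δ_0) = -9
  2·m_1 + 6·m_2 + 1·m_3 = 6(Δ_2 - Δ_1) = -33
Natural end conditions: m_0 = m_3 = 0.
Hence m_0 = 0, m_1 = 3/11, m_2 = -123/22, m_3 = 0.
On [2, 4], S'(x) = b_1 + 2c_1·(x - 2) + 3d_1·(x - 2)² with b_1 = Δ_1 - h_1(2m_1 + m_2)/6 = 13/11, c_1 = m_1/2 = 3/22, d_1 = (m_2 - m_1)/(6h_1) = -43/88. So S'(2) = 13/11.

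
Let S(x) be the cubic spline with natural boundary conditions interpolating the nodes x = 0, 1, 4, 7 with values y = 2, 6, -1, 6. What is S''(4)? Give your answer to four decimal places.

3.8851

Put M_i = S'' at the i-th knot. Here h = (1, 3, 3) and Δ = (4, -7/3, 7/3), so the interior equations h_(i-1)·M_(i-1) + 2(h_(i-1)+h_i)·M_i + h_i·M_(i+1) = 6(Δ_i − Δ_(i-1)) read
  1·M_0 + 8·M_1 + 3·M_2 = 6(Δ_1 - Δ_0) = -38
  3·M_1 + 12·M_2 + 3·M_3 = 6(Δ_2 - Δ_1) = 28
Natural end conditions: M_0 = M_3 = 0.
Hence M_0 = 0, M_1 = -180/29, M_2 = 338/87, M_3 = 0.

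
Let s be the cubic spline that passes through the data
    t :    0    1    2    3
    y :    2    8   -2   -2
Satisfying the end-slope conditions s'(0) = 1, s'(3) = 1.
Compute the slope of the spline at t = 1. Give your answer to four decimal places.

Write M_i for s''(x_i). With h_i = 1, 1, 1 and divided differences Δ_i = 6, -10, 0, the continuity of s' gives the tridiagonal system
  1·M_0 + 4·M_1 + 1·M_2 = 6(Δ_1 - Δ_0) = -96
  1·M_1 + 4·M_2 + 1·M_3 = 6(Δ_2 - Δ_1) = 60
Clamped end conditions give two more equations: 2h_0·M_0 + h_0·M_1 = 6(Δ_0 - s'(0)) = 30 and h_2·M_2 + 2h_2·M_3 = 6(s'(3) - Δ_2) = 6.
Forward elimination and back-substitution give M_0 = 174/5, M_1 = -198/5, M_2 = 138/5, M_3 = -54/5.
On [1, 2], s'(t) = b_1 + 2c_1·(t - 1) + 3d_1·(t - 1)² with b_1 = Δ_1 - h_1(2M_1 + M_2)/6 = -7/5, c_1 = M_1/2 = -99/5, d_1 = (M_2 - M_1)/(6h_1) = 56/5. So s'(1) = -7/5.

-1.4000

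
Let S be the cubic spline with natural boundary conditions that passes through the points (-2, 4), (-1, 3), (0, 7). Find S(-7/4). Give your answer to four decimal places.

With M_i denoting the second derivative at x_i, h_i = 1, 1, and Δ_i = (y_(i+1) − y_i)/h_i = -1, 4:
  1·M_0 + 4·M_1 + 1·M_2 = 6(Δ_1 - Δ_0) = 30
Natural end conditions: M_0 = M_2 = 0.
Solving: M_0 = 0, M_1 = 15/2, M_2 = 0.
On [-2, -1], S(t) = 4 - 9/4·(t + 2) + 0·(t + 2)² + 5/4·(t + 2)³.
With (t + 2) = 1/4: S(-7/4) = 885/256.

3.4570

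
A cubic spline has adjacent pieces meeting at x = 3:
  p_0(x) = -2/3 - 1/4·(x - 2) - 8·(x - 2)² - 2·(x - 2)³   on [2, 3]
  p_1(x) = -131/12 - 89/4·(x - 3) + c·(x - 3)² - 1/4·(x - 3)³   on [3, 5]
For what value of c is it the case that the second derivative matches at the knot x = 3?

p_0''(x) = -16 - 12·(x - 2), so p_0''(3) = -28. On the right, p_1''(3) = 2c, so c = -14.

-14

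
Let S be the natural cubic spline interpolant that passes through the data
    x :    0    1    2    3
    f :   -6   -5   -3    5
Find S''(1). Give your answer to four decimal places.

Write σ_i for S''(x_i). With h_i = 1, 1, 1 and divided differences Δ_i = 1, 2, 8, the continuity of S' gives the tridiagonal system
  1·σ_0 + 4·σ_1 + 1·σ_2 = 6(Δ_1 - Δ_0) = 6
  1·σ_1 + 4·σ_2 + 1·σ_3 = 6(Δ_2 - Δ_1) = 36
Natural end conditions: σ_0 = σ_3 = 0.
Solving the tridiagonal system: σ_0 = 0, σ_1 = -4/5, σ_2 = 46/5, σ_3 = 0.

-0.8000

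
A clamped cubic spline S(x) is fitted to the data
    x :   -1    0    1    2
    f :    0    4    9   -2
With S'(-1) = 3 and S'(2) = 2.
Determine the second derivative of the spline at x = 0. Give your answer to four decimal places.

12.9333

With σ_i denoting the second derivative at x_i, h_i = 1, 1, 1, and Δ_i = (y_(i+1) − y_i)/h_i = 4, 5, -11:
  1·σ_0 + 4·σ_1 + 1·σ_2 = 6(Δ_1 - Δ_0) = 6
  1·σ_1 + 4·σ_2 + 1·σ_3 = 6(Δ_2 - Δ_1) = -96
Clamped end conditions give two more equations: 2h_0·σ_0 + h_0·σ_1 = 6(Δ_0 - S'(-1)) = 6 and h_2·σ_2 + 2h_2·σ_3 = 6(S'(2) - Δ_2) = 78.
Forward elimination and back-substitution give σ_0 = -52/15, σ_1 = 194/15, σ_2 = -634/15, σ_3 = 902/15.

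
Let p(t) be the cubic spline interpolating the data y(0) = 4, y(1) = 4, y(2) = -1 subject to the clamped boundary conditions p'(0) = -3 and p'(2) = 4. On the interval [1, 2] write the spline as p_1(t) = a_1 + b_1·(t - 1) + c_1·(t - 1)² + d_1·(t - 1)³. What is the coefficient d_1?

10

With M_i denoting the second derivative at x_i, h_i = 1, 1, and Δ_i = (y_(i+1) − y_i)/h_i = 0, -5:
  1·M_0 + 4·M_1 + 1·M_2 = 6(Δ_1 - Δ_0) = -30
Clamped end conditions give two more equations: 2h_0·M_0 + h_0·M_1 = 6(Δ_0 - p'(0)) = 18 and h_1·M_1 + 2h_1·M_2 = 6(p'(2) - Δ_1) = 54.
Solving the tridiagonal system: M_0 = 20, M_1 = -22, M_2 = 38.
On [1, 2], with p_1(t) = a_1 + b_1·(t - 1) + c_1·(t - 1)² + d_1·(t - 1)³: c_1 = M_1/2 = -11, d_1 = (M_2 - M_1)/(6h_1) = 10, b_1 = Δ_1 - h_1(2M_1 + M_2)/6 = -4.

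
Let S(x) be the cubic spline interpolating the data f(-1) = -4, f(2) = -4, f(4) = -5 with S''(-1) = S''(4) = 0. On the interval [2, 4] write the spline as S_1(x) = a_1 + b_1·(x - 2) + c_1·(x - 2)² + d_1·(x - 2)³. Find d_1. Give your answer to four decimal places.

Write M_i for S''(x_i). With h_i = 3, 2 and divided differences Δ_i = 0, -1/2, the continuity of S' gives the tridiagonal system
  3·M_0 + 10·M_1 + 2·M_2 = 6(Δ_1 - Δ_0) = -3
Natural end conditions: M_0 = M_2 = 0.
Solving the tridiagonal system: M_0 = 0, M_1 = -3/10, M_2 = 0.
On [2, 4], with S_1(x) = a_1 + b_1·(x - 2) + c_1·(x - 2)² + d_1·(x - 2)³: c_1 = M_1/2 = -3/20, d_1 = (M_2 - M_1)/(6h_1) = 1/40, b_1 = Δ_1 - h_1(2M_1 + M_2)/6 = -3/10.

0.0250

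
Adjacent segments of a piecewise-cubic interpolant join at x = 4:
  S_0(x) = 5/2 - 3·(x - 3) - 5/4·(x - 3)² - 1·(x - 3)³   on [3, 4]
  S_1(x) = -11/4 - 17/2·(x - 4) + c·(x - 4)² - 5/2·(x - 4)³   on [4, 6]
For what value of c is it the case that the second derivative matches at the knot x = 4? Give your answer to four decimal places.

-4.2500

S_0''(x) = -5/2 - 6·(x - 3), so S_0''(4) = -17/2. On the right, S_1''(4) = 2c, so c = -17/4.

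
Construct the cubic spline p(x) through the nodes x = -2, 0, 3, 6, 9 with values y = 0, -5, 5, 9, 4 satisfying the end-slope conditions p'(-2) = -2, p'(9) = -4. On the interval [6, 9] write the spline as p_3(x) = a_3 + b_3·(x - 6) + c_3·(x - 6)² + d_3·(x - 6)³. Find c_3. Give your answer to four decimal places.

-0.2277

Write M_i for p''(x_i). With h_i = 2, 3, 3, 3 and divided differences Δ_i = -5/2, 10/3, 4/3, -5/3, the continuity of p' gives the tridiagonal system
  2·M_0 + 10·M_1 + 3·M_2 = 6(Δ_1 - Δ_0) = 35
  3·M_1 + 12·M_2 + 3·M_3 = 6(Δ_2 - Δ_1) = -12
  3·M_2 + 12·M_3 + 3·M_4 = 6(Δ_3 - Δ_2) = -18
Clamped end conditions give two more equations: 2h_0·M_0 + h_0·M_1 = 6(Δ_0 - p'(-2)) = -3 and h_3·M_3 + 2h_3·M_4 = 6(p'(9) - Δ_3) = -14.
Hence M_0 = -887/284, M_1 = 337/71, M_2 = -883/426, M_3 = -97/213, M_4 = -299/142.
On [6, 9], with p_3(x) = a_3 + b_3·(x - 6) + c_3·(x - 6)² + d_3·(x - 6)³: c_3 = M_3/2 = -97/426, d_3 = (M_4 - M_3)/(6h_3) = -703/7668, b_3 = Δ_3 - h_3(2M_3 + M_4)/6 = -45/284.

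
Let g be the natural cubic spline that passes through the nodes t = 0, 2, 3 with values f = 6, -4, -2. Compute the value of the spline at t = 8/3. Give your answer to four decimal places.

-3.0123

Put σ_i = g'' at the i-th knot. Here h = (2, 1) and Δ = (-5, 2), so the interior equations h_(i-1)·σ_(i-1) + 2(h_(i-1)+h_i)·σ_i + h_i·σ_(i+1) = 6(Δ_i − Δ_(i-1)) read
  2·σ_0 + 6·σ_1 + 1·σ_2 = 6(Δ_1 - Δ_0) = 42
Natural end conditions: σ_0 = σ_2 = 0.
Forward elimination and back-substitution give σ_0 = 0, σ_1 = 7, σ_2 = 0.
On [2, 3], g(t) = -4 - 1/3·(t - 2) + 7/2·(t - 2)² - 7/6·(t - 2)³.
With (t - 2) = 2/3: g(8/3) = -244/81.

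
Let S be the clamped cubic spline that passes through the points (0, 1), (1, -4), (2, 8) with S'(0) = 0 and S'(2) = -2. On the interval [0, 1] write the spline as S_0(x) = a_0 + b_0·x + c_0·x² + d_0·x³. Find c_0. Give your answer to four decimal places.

Put M_i = S'' at the i-th knot. Here h = (1, 1) and Δ = (-5, 12), so the interior equations h_(i-1)·M_(i-1) + 2(h_(i-1)+h_i)·M_i + h_i·M_(i+1) = 6(Δ_i − Δ_(i-1)) read
  1·M_0 + 4·M_1 + 1·M_2 = 6(Δ_1 - Δ_0) = 102
Clamped end conditions give two more equations: 2h_0·M_0 + h_0·M_1 = 6(Δ_0 - S'(0)) = -30 and h_1·M_1 + 2h_1·M_2 = 6(S'(2) - Δ_1) = -84.
Forward elimination and back-substitution give M_0 = -83/2, M_1 = 53, M_2 = -137/2.
On [0, 1], with S_0(x) = a_0 + b_0·x + c_0·x² + d_0·x³: c_0 = M_0/2 = -83/4, d_0 = (M_1 - M_0)/(6h_0) = 63/4, b_0 = Δ_0 - h_0(2M_0 + M_1)/6 = 0.

-20.7500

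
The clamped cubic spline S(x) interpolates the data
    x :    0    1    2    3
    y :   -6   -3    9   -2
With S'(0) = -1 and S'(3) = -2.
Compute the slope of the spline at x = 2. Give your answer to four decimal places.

-1.7333

Write σ_i for S''(x_i). With h_i = 1, 1, 1 and divided differences Δ_i = 3, 12, -11, the continuity of S' gives the tridiagonal system
  1·σ_0 + 4·σ_1 + 1·σ_2 = 6(Δ_1 - Δ_0) = 54
  1·σ_1 + 4·σ_2 + 1·σ_3 = 6(Δ_2 - Δ_1) = -138
Clamped end conditions give two more equations: 2h_0·σ_0 + h_0·σ_1 = 6(Δ_0 - S'(0)) = 24 and h_2·σ_2 + 2h_2·σ_3 = 6(S'(3) - Δ_2) = 54.
Solving the tridiagonal system: σ_0 = -28/15, σ_1 = 416/15, σ_2 = -826/15, σ_3 = 818/15.
On [2, 3], S'(x) = b_2 + 2c_2·(x - 2) + 3d_2·(x - 2)² with b_2 = Δ_2 - h_2(2σ_2 + σ_3)/6 = -26/15, c_2 = σ_2/2 = -413/15, d_2 = (σ_3 - σ_2)/(6h_2) = 274/15. So S'(2) = -26/15.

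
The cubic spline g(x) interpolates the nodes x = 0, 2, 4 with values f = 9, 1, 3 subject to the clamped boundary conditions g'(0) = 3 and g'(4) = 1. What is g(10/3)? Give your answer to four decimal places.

Let M_i = g''(x_i). Step sizes h_i = 2, 2; slopes of the chords Δ_i = (y_(i+1) - y_i)/h_i = -4, 1.
  2·M_0 + 8·M_1 + 2·M_2 = 6(Δ_1 - Δ_0) = 30
Clamped end conditions give two more equations: 2h_0·M_0 + h_0·M_1 = 6(Δ_0 - g'(0)) = -42 and h_1·M_1 + 2h_1·M_2 = 6(g'(4) - Δ_1) = 0.
Solving the tridiagonal system: M_0 = -59/4, M_1 = 17/2, M_2 = -17/4.
On [2, 4], g(x) = 1 - 13/4·(x - 2) + 17/4·(x - 2)² - 17/16·(x - 2)³.
With (x - 2) = 4/3: g(10/3) = 46/27.

1.7037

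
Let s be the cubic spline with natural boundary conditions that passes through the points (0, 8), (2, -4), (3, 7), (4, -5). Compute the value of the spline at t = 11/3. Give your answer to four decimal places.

With σ_i denoting the second derivative at x_i, h_i = 2, 1, 1, and Δ_i = (y_(i+1) − y_i)/h_i = -6, 11, -12:
  2·σ_0 + 6·σ_1 + 1·σ_2 = 6(Δ_1 - Δ_0) = 102
  1·σ_1 + 4·σ_2 + 1·σ_3 = 6(Δ_2 - Δ_1) = -138
Natural end conditions: σ_0 = σ_3 = 0.
Solving: σ_0 = 0, σ_1 = 546/23, σ_2 = -930/23, σ_3 = 0.
On [3, 4], s(t) = 7 + 34/23·(t - 3) - 465/23·(t - 3)² + 155/23·(t - 3)³.
With (t - 3) = 2/3: s(11/3) = 619/621.

0.9968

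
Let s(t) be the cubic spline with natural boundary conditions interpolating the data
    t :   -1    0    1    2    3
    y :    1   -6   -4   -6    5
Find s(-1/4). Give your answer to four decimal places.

With M_i denoting the second derivative at x_i, h_i = 1, 1, 1, 1, and Δ_i = (y_(i+1) − y_i)/h_i = -7, 2, -2, 11:
  1·M_0 + 4·M_1 + 1·M_2 = 6(Δ_1 - Δ_0) = 54
  1·M_1 + 4·M_2 + 1·M_3 = 6(Δ_2 - Δ_1) = -24
  1·M_2 + 4·M_3 + 1·M_4 = 6(Δ_3 - Δ_2) = 78
Natural end conditions: M_0 = M_4 = 0.
Hence M_0 = 0, M_1 = 123/7, M_2 = -114/7, M_3 = 165/7, M_4 = 0.
On [-1, 0], s(t) = 1 - 139/14·(t + 1) + 0·(t + 1)² + 41/14·(t + 1)³.
With (t + 1) = 3/4: s(-1/4) = -667/128.

-5.2109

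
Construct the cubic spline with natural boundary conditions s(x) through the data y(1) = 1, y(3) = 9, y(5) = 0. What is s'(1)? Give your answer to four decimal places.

6.1250

Write M_i for s''(x_i). With h_i = 2, 2 and divided differences Δ_i = 4, -9/2, the continuity of s' gives the tridiagonal system
  2·M_0 + 8·M_1 + 2·M_2 = 6(Δ_1 - Δ_0) = -51
Natural end conditions: M_0 = M_2 = 0.
Solving the tridiagonal system: M_0 = 0, M_1 = -51/8, M_2 = 0.
On [1, 3], s'(x) = b_0 + 2c_0·(x - 1) + 3d_0·(x - 1)² with b_0 = Δ_0 - h_0(2M_0 + M_1)/6 = 49/8, c_0 = M_0/2 = 0, d_0 = (M_1 - M_0)/(6h_0) = -17/32. So s'(1) = 49/8.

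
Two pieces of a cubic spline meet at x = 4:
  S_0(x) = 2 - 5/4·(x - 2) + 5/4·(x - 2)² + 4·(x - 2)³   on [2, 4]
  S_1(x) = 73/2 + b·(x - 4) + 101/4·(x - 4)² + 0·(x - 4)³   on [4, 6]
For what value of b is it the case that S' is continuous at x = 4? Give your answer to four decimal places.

S_0'(x) = -5/4 + 5/2·(x - 2) + 12·(x - 2)², so S_0'(4) = 207/4. On the right, S_1'(4) = b, so b = 207/4.

51.7500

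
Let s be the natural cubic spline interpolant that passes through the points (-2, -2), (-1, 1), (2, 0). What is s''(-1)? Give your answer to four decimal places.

-2.5000

Write m_i for s''(x_i). With h_i = 1, 3 and divided differences Δ_i = 3, -1/3, the continuity of s' gives the tridiagonal system
  1·m_0 + 8·m_1 + 3·m_2 = 6(Δ_1 - Δ_0) = -20
Natural end conditions: m_0 = m_2 = 0.
Solving: m_0 = 0, m_1 = -5/2, m_2 = 0.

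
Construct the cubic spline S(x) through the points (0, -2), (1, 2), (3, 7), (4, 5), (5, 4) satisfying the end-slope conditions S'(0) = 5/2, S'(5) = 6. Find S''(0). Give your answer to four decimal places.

Write σ_i for S''(x_i). With h_i = 1, 2, 1, 1 and divided differences Δ_i = 4, 5/2, -2, -1, the continuity of S' gives the tridiagonal system
  1·σ_0 + 6·σ_1 + 2·σ_2 = 6(Δ_1 - Δ_0) = -9
  2·σ_1 + 6·σ_2 + 1·σ_3 = 6(Δ_2 - Δ_1) = -27
  1·σ_2 + 4·σ_3 + 1·σ_4 = 6(Δ_3 - Δ_2) = 6
Clamped end conditions give two more equations: 2h_0·σ_0 + h_0·σ_1 = 6(Δ_0 - S'(0)) = 9 and h_3·σ_3 + 2h_3·σ_4 = 6(S'(5) - Δ_3) = 42.
Forward elimination and back-substitution give σ_0 = 325/64, σ_1 = -37/32, σ_2 = -457/128, σ_3 = -209/64, σ_4 = 2897/128.

5.0781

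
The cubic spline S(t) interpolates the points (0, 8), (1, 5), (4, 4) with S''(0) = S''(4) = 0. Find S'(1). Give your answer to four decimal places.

Put m_i = S'' at the i-th knot. Here h = (1, 3) and Δ = (-3, -1/3), so the interior equations h_(i-1)·m_(i-1) + 2(h_(i-1)+h_i)·m_i + h_i·m_(i+1) = 6(Δ_i − Δ_(i-1)) read
  1·m_0 + 8·m_1 + 3·m_2 = 6(Δ_1 - Δ_0) = 16
Natural end conditions: m_0 = m_2 = 0.
Solving: m_0 = 0, m_1 = 2, m_2 = 0.
On [1, 4], S'(t) = b_1 + 2c_1·(t - 1) + 3d_1·(t - 1)² with b_1 = Δ_1 - h_1(2m_1 + m_2)/6 = -7/3, c_1 = m_1/2 = 1, d_1 = (m_2 - m_1)/(6h_1) = -1/9. So S'(1) = -7/3.

-2.3333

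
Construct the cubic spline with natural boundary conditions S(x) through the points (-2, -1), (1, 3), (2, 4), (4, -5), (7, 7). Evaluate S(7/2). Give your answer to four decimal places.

-2.9831

With M_i denoting the second derivative at x_i, h_i = 3, 1, 2, 3, and Δ_i = (y_(i+1) − y_i)/h_i = 4/3, 1, -9/2, 4:
  3·M_0 + 8·M_1 + 1·M_2 = 6(Δ_1 - Δ_0) = -2
  1·M_1 + 6·M_2 + 2·M_3 = 6(Δ_2 - Δ_1) = -33
  2·M_2 + 10·M_3 + 3·M_4 = 6(Δ_3 - Δ_2) = 51
Natural end conditions: M_0 = M_4 = 0.
Forward elimination and back-substitution give M_0 = 0, M_1 = 160/219, M_2 = -1718/219, M_3 = 2921/438, M_4 = 0.
On [2, 4], S(x) = 4 - 109/73·(x - 2) - 859/219·(x - 2)² + 2119/1752·(x - 2)³.
With (x - 2) = 3/2: S(7/2) = -13937/4672.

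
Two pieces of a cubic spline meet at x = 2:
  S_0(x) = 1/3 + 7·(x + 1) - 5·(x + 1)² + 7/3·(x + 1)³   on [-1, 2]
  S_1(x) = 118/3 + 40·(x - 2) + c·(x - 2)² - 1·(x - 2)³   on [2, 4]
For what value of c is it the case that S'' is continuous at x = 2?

16

S_0''(x) = -10 + 14·(x + 1), so S_0''(2) = 32. On the right, S_1''(2) = 2c, so c = 16.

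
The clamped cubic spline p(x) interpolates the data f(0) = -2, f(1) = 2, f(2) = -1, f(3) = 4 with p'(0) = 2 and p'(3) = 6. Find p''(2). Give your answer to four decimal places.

Write M_i for p''(x_i). With h_i = 1, 1, 1 and divided differences Δ_i = 4, -3, 5, the continuity of p' gives the tridiagonal system
  1·M_0 + 4·M_1 + 1·M_2 = 6(Δ_1 - Δ_0) = -42
  1·M_1 + 4·M_2 + 1·M_3 = 6(Δ_2 - Δ_1) = 48
Clamped end conditions give two more equations: 2h_0·M_0 + h_0·M_1 = 6(Δ_0 - p'(0)) = 12 and h_2·M_2 + 2h_2·M_3 = 6(p'(3) - Δ_2) = 6.
Hence M_0 = 232/15, M_1 = -284/15, M_2 = 274/15, M_3 = -92/15.

18.2667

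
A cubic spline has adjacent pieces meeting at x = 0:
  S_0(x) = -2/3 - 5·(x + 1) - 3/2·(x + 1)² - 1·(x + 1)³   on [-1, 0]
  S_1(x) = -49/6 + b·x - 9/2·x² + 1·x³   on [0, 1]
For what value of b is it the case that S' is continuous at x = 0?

-11

S_0'(x) = -5 - 3·(x + 1) - 3·(x + 1)², so S_0'(0) = -11. On the right, S_1'(0) = b, so b = -11.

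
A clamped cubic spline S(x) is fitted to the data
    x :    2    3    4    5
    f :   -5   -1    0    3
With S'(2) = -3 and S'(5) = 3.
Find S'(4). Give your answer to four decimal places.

Let m_i = S''(x_i). Step sizes h_i = 1, 1, 1; slopes of the chords Δ_i = (y_(i+1) - y_i)/h_i = 4, 1, 3.
  1·m_0 + 4·m_1 + 1·m_2 = 6(Δ_1 - Δ_0) = -18
  1·m_1 + 4·m_2 + 1·m_3 = 6(Δ_2 - Δ_1) = 12
Clamped end conditions give two more equations: 2h_0·m_0 + h_0·m_1 = 6(Δ_0 - S'(2)) = 42 and h_2·m_2 + 2h_2·m_3 = 6(S'(5) - Δ_2) = 0.
Solving the tridiagonal system: m_0 = 138/5, m_1 = -66/5, m_2 = 36/5, m_3 = -18/5.
On [4, 5], S'(x) = b_2 + 2c_2·(x - 4) + 3d_2·(x - 4)² with b_2 = Δ_2 - h_2(2m_2 + m_3)/6 = 6/5, c_2 = m_2/2 = 18/5, d_2 = (m_3 - m_2)/(6h_2) = -9/5. So S'(4) = 6/5.

1.2000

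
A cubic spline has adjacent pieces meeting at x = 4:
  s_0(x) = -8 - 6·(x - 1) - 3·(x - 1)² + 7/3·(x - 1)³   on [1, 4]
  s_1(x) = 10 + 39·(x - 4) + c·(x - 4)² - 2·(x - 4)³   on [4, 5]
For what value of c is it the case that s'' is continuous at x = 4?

18

s_0''(x) = -6 + 14·(x - 1), so s_0''(4) = 36. On the right, s_1''(4) = 2c, so c = 18.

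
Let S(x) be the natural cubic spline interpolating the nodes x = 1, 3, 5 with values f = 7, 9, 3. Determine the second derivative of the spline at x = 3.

-3

Put M_i = S'' at the i-th knot. Here h = (2, 2) and Δ = (1, -3), so the interior equations h_(i-1)·M_(i-1) + 2(h_(i-1)+h_i)·M_i + h_i·M_(i+1) = 6(Δ_i − Δ_(i-1)) read
  2·M_0 + 8·M_1 + 2·M_2 = 6(Δ_1 - Δ_0) = -24
Natural end conditions: M_0 = M_2 = 0.
Hence M_0 = 0, M_1 = -3, M_2 = 0.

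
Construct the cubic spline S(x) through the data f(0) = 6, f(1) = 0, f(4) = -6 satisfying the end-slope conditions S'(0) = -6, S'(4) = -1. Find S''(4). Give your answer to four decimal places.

With M_i denoting the second derivative at x_i, h_i = 1, 3, and Δ_i = (y_(i+1) − y_i)/h_i = -6, -2:
  1·M_0 + 8·M_1 + 3·M_2 = 6(Δ_1 - Δ_0) = 24
Clamped end conditions give two more equations: 2h_0·M_0 + h_0·M_1 = 6(Δ_0 - S'(0)) = 0 and h_1·M_1 + 2h_1·M_2 = 6(S'(4) - Δ_1) = 6.
Solving: M_0 = -7/4, M_1 = 7/2, M_2 = -3/4.

-0.7500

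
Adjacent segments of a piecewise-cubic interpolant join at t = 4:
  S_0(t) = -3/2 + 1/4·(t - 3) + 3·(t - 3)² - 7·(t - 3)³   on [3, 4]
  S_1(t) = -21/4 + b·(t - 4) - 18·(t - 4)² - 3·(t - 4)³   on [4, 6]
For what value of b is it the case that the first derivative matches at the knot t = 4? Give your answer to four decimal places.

S_0'(t) = 1/4 + 6·(t - 3) - 21·(t - 3)², so S_0'(4) = -59/4. On the right, S_1'(4) = b, so b = -59/4.

-14.7500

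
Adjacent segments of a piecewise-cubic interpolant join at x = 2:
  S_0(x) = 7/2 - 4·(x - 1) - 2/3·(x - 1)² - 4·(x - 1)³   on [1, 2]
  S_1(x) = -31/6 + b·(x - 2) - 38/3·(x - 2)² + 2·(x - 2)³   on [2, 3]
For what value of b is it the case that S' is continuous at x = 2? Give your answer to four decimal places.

S_0'(x) = -4 - 4/3·(x - 1) - 12·(x - 1)², so S_0'(2) = -52/3. On the right, S_1'(2) = b, so b = -52/3.

-17.3333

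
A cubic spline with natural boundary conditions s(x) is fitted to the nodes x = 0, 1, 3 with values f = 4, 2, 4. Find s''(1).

3

Let M_i = s''(x_i). Step sizes h_i = 1, 2; slopes of the chords Δ_i = (y_(i+1) - y_i)/h_i = -2, 1.
  1·M_0 + 6·M_1 + 2·M_2 = 6(Δ_1 - Δ_0) = 18
Natural end conditions: M_0 = M_2 = 0.
Hence M_0 = 0, M_1 = 3, M_2 = 0.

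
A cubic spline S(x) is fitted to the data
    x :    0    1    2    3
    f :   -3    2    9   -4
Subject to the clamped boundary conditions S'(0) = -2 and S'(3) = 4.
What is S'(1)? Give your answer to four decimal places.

11.6000

Put M_i = S'' at the i-th knot. Here h = (1, 1, 1) and Δ = (5, 7, -13), so the interior equations h_(i-1)·M_(i-1) + 2(h_(i-1)+h_i)·M_i + h_i·M_(i+1) = 6(Δ_i − Δ_(i-1)) read
  1·M_0 + 4·M_1 + 1·M_2 = 6(Δ_1 - Δ_0) = 12
  1·M_1 + 4·M_2 + 1·M_3 = 6(Δ_2 - Δ_1) = -120
Clamped end conditions give two more equations: 2h_0·M_0 + h_0·M_1 = 6(Δ_0 - S'(0)) = 42 and h_2·M_2 + 2h_2·M_3 = 6(S'(3) - Δ_2) = 102.
Solving the tridiagonal system: M_0 = 74/5, M_1 = 62/5, M_2 = -262/5, M_3 = 386/5.
On [1, 2], S'(x) = b_1 + 2c_1·(x - 1) + 3d_1·(x - 1)² with b_1 = Δ_1 - h_1(2M_1 + M_2)/6 = 58/5, c_1 = M_1/2 = 31/5, d_1 = (M_2 - M_1)/(6h_1) = -54/5. So S'(1) = 58/5.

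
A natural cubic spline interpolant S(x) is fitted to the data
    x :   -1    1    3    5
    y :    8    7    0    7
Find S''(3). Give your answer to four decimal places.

Put M_i = S'' at the i-th knot. Here h = (2, 2, 2) and Δ = (-1/2, -7/2, 7/2), so the interior equations h_(i-1)·M_(i-1) + 2(h_(i-1)+h_i)·M_i + h_i·M_(i+1) = 6(Δ_i − Δ_(i-1)) read
  2·M_0 + 8·M_1 + 2·M_2 = 6(Δ_1 - Δ_0) = -18
  2·M_1 + 8·M_2 + 2·M_3 = 6(Δ_2 - Δ_1) = 42
Natural end conditions: M_0 = M_3 = 0.
Hence M_0 = 0, M_1 = -19/5, M_2 = 31/5, M_3 = 0.

6.2000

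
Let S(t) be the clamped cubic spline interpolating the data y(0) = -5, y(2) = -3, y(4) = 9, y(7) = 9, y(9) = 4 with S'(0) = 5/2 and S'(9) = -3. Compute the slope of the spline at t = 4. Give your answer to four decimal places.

4.8390

With M_i denoting the second derivative at x_i, h_i = 2, 2, 3, 2, and Δ_i = (y_(i+1) − y_i)/h_i = 1, 6, 0, -5/2:
  2·M_0 + 8·M_1 + 2·M_2 = 6(Δ_1 - Δ_0) = 30
  2·M_1 + 10·M_2 + 3·M_3 = 6(Δ_2 - Δ_1) = -36
  3·M_2 + 10·M_3 + 2·M_4 = 6(Δ_3 - Δ_2) = -15
Clamped end conditions give two more equations: 2h_0·M_0 + h_0·M_1 = 6(Δ_0 - S'(0)) = -9 and h_3·M_3 + 2h_3·M_4 = 6(S'(9) - Δ_3) = -3.
Hence M_0 = -639/118, M_1 = 747/118, M_2 = -579/118, M_3 = 8/59, M_4 = -193/236.
On [4, 7], S'(t) = b_2 + 2c_2·(t - 4) + 3d_2·(t - 4)² with b_2 = Δ_2 - h_2(2M_2 + M_3)/6 = 571/118, c_2 = M_2/2 = -579/236, d_2 = (M_3 - M_2)/(6h_2) = 595/2124. So S'(4) = 571/118.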